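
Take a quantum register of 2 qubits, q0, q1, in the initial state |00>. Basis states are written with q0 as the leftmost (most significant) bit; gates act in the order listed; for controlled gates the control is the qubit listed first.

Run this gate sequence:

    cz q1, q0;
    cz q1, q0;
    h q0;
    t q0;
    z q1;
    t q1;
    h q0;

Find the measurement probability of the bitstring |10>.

Outcome |10> occurs with probability 1/2 - sqrt(2)/4. Key observation: gates 1-2 undo each other exactly, leaving only the rest of the circuit to track.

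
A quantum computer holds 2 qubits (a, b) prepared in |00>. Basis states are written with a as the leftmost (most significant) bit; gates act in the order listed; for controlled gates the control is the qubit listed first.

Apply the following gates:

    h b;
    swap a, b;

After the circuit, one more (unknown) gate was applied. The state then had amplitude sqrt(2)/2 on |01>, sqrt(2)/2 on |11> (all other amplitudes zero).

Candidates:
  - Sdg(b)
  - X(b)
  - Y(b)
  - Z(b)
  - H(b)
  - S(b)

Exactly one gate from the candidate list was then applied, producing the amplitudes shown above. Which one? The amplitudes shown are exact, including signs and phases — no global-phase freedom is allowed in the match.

The unique candidate consistent with the amplitudes is X(b).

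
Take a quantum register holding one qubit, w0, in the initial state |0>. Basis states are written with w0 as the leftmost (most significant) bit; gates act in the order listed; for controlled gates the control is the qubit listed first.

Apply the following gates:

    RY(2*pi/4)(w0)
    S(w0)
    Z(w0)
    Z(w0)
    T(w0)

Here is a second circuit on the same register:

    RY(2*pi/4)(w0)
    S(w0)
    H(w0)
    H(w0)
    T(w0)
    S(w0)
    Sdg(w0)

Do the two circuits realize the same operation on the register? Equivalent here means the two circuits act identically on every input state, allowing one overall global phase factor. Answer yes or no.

Yes — the two circuits implement the same unitary up to a global phase.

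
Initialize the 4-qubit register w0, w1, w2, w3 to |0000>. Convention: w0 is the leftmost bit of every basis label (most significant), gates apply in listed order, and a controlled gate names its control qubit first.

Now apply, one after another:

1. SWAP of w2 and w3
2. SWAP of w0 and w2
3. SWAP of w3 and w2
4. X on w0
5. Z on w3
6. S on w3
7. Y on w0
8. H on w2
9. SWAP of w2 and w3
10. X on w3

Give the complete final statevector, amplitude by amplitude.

After the circuit, the state carries amplitude -sqrt(2)*I/2 on |0000>, -sqrt(2)*I/2 on |0001>, and 0 on every other basis state.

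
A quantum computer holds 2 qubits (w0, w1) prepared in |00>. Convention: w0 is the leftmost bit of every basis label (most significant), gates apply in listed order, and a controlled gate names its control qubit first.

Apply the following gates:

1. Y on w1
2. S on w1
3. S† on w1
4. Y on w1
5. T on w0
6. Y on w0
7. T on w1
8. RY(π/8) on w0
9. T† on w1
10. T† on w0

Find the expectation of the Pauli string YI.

The observable YI averages to sqrt(4 - 2*sqrt(2))/4. Key observation: the block from step 1 through step 4 cancels to the identity and can be dropped.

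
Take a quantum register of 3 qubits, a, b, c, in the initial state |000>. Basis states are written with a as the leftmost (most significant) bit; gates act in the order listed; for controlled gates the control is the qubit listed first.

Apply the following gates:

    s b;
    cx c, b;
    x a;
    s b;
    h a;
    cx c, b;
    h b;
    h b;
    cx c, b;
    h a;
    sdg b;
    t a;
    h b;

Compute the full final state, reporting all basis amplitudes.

The resulting statevector has amplitude sqrt(2)*exp(I*pi/4)/2 on |100>, sqrt(2)*exp(I*pi/4)/2 on |110>, and 0 on every other basis state. Key observation: gates 4-11 undo each other exactly, leaving only the rest of the circuit to track.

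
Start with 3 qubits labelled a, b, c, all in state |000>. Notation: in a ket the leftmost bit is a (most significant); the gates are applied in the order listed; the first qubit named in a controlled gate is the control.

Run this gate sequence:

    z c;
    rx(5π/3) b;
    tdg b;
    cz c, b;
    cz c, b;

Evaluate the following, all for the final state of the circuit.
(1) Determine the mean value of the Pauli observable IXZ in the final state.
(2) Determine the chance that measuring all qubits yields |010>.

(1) The expectation value of IXZ is sqrt(6)/4. Key observation: steps 4-5 multiply out to the identity, so the circuit reduces to the remaining gates.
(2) A full measurement returns |010> with probability 1/4.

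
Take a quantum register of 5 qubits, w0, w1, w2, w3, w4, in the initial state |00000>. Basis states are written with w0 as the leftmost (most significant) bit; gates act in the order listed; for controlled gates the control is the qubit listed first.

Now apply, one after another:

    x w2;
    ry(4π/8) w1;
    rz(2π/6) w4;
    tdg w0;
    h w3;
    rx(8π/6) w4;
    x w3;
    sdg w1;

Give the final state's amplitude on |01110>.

|01110> carries amplitude exp(I*pi/3)/4 in the final state.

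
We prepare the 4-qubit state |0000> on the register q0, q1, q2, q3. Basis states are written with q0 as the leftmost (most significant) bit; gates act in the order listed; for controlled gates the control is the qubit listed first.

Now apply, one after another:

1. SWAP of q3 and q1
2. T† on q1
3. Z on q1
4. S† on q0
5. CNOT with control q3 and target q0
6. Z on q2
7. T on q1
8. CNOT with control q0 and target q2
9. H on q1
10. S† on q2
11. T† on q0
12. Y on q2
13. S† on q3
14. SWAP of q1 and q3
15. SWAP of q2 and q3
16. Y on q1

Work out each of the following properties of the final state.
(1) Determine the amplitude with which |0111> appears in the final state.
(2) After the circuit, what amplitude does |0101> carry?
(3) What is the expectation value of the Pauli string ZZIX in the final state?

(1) |0111> carries amplitude -sqrt(2)/2 in the final state.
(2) |0101> carries amplitude -sqrt(2)/2 in the final state.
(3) The expectation value of ZZIX is 0.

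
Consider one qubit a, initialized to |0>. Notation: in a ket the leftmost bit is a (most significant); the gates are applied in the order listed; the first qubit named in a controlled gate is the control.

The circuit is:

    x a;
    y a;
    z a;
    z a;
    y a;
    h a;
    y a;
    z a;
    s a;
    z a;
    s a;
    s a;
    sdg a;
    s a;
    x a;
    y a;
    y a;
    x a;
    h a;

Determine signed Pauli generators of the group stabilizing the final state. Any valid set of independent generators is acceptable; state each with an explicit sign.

The final state is stabilized by the group generated by +Y; other independent generating sets are equally valid. Key observation: steps 2-5 multiply out to the identity, so the circuit reduces to the remaining gates.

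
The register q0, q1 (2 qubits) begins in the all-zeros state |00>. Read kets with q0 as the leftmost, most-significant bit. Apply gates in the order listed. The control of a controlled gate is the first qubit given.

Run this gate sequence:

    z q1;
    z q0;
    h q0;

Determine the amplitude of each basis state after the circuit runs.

The final amplitudes are sqrt(2)/2 on |00>, 0 on |01>, sqrt(2)/2 on |10>, 0 on |11>.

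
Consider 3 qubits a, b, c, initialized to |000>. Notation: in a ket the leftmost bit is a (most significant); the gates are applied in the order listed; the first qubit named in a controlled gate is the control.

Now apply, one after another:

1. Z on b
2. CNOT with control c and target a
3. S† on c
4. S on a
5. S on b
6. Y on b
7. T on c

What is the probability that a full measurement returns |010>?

Outcome |010> occurs with probability 1.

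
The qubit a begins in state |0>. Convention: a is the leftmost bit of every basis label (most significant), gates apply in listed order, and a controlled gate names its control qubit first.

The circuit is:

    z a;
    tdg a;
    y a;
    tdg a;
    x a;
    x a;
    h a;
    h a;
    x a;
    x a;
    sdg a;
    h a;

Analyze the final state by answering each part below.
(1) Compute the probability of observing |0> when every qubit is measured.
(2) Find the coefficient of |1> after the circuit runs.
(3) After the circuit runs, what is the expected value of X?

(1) The probability of measuring |0> is 1/2. Key observation: the block from step 5 through step 10 cancels to the identity and can be dropped.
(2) |1> carries amplitude sqrt(2)*exp(3*I*pi/4)/2 in the final state.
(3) In the final state, X has expectation -1.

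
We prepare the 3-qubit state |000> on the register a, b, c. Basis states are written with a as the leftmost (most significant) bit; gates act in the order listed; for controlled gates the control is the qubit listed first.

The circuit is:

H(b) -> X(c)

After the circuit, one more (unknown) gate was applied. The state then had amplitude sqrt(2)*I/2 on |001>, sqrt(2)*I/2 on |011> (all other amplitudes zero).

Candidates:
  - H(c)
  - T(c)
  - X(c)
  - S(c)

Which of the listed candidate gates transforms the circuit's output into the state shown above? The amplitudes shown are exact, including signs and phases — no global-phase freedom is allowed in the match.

The applied gate was S(c).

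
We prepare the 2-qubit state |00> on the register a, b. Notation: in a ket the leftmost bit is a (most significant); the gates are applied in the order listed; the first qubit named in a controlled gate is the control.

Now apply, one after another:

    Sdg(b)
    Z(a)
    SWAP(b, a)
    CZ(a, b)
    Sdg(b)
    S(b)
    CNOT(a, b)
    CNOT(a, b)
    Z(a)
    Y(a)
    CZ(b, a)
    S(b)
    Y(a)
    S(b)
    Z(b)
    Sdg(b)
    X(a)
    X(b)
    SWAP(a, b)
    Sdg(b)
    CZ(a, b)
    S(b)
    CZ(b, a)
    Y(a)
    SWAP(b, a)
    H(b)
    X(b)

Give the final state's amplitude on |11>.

The final state's coefficient on |11> equals -sqrt(2)*I/2.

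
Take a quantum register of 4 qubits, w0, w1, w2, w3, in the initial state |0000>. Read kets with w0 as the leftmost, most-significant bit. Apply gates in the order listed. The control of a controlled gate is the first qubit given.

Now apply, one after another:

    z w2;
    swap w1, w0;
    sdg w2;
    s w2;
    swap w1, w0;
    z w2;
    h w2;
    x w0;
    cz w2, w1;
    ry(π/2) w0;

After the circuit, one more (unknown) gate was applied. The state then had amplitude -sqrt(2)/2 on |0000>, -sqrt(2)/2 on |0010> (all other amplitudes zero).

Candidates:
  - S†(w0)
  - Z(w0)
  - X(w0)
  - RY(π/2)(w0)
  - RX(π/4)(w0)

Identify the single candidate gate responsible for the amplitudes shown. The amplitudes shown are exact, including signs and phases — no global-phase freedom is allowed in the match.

It was RY(π/2)(w0) that produced the state shown. Key observation: steps 1-6 multiply out to the identity, so the circuit reduces to the remaining gates.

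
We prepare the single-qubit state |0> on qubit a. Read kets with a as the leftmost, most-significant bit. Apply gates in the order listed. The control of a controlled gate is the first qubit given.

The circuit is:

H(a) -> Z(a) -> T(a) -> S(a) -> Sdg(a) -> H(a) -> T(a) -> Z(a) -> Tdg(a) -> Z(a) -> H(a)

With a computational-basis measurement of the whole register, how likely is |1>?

A full measurement returns |1> with probability 1/2.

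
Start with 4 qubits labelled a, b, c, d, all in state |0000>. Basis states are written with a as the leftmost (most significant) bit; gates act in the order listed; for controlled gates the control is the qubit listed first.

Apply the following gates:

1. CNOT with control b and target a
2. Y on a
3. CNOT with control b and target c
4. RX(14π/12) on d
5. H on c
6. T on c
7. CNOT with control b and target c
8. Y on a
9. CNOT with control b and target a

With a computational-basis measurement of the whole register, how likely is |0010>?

A full measurement returns |0010> with probability 1/4 - sqrt(3)/8.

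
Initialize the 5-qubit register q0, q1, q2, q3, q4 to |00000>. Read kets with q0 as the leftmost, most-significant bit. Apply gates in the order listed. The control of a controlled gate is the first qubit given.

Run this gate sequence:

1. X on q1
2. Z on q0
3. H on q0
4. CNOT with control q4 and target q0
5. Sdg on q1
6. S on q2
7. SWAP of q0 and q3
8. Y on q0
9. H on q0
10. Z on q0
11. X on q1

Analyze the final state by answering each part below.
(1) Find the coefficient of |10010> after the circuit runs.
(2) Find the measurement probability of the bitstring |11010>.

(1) |10010> carries amplitude 1/2 in the final state.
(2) Outcome |11010> occurs with probability 0.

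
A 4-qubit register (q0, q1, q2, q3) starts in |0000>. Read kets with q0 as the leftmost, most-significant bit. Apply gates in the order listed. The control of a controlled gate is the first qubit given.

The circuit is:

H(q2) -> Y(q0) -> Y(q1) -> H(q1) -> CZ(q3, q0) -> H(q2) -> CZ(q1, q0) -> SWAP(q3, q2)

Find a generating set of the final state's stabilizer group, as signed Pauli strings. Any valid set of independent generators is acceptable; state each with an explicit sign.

One valid set of independent stabilizer generators is +IXII, -ZIII, +IIZI, +IIIZ (any independent generating set of the same group is equally correct).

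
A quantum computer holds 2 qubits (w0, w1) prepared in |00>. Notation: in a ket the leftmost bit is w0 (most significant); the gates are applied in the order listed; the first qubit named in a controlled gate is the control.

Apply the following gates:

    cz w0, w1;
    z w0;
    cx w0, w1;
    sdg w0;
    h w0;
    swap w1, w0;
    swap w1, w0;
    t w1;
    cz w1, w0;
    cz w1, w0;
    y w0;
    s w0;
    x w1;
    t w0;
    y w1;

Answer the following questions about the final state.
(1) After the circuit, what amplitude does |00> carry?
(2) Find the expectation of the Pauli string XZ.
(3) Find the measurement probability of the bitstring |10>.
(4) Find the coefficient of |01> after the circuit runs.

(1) The amplitude on |00> is -sqrt(2)/2. Key observation: gates 9-10 undo each other exactly, leaving only the rest of the circuit to track.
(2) The observable XZ averages to sqrt(2)/2.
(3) A full measurement returns |10> with probability 1/2.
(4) The amplitude on |01> is 0.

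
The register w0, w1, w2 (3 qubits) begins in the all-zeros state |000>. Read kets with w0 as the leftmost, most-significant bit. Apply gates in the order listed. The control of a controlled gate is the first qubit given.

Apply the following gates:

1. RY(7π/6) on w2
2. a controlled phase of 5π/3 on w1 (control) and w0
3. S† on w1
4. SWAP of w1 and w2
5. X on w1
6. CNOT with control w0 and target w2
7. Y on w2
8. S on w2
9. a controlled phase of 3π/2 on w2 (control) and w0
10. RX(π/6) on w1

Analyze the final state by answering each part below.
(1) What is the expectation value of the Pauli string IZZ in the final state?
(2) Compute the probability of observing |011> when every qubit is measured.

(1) The observable IZZ averages to -3/4.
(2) The probability of measuring |011> is 1/8.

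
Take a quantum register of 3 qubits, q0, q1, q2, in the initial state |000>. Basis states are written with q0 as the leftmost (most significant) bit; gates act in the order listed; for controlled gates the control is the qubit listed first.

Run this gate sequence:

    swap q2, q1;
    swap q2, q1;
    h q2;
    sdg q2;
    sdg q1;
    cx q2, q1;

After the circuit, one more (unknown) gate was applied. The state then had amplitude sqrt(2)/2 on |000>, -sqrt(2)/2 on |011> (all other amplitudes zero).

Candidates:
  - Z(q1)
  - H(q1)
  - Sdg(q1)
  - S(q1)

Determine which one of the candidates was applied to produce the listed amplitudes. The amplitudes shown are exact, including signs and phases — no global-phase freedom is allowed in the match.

The unique candidate consistent with the amplitudes is Sdg(q1).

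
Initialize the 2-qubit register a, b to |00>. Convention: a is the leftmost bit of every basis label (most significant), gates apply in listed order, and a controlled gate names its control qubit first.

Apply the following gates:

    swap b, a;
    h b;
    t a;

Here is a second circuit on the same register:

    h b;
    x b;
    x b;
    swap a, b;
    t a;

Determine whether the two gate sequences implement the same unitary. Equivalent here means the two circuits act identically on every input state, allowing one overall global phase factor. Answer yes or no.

No, they are not equivalent — no single phase factor reconciles the two unitaries.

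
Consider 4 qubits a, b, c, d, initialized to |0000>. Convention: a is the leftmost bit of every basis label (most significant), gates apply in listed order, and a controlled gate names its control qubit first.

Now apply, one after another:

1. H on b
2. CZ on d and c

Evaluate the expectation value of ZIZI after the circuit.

The expectation value of ZIZI is 1.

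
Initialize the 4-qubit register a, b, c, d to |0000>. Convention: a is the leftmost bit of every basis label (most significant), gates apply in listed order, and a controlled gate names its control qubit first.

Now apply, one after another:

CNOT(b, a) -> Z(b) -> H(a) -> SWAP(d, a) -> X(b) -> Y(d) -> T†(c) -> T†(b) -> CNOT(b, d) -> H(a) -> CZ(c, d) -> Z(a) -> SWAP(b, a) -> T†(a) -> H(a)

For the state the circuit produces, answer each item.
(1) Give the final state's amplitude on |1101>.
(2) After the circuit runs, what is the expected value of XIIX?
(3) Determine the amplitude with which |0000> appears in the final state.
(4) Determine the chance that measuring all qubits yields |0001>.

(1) The final state's coefficient on |1101> equals -sqrt(2)/4.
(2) The expectation value of XIIX is 1.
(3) |0000> carries amplitude sqrt(2)/4 in the final state.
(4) Outcome |0001> occurs with probability 1/8.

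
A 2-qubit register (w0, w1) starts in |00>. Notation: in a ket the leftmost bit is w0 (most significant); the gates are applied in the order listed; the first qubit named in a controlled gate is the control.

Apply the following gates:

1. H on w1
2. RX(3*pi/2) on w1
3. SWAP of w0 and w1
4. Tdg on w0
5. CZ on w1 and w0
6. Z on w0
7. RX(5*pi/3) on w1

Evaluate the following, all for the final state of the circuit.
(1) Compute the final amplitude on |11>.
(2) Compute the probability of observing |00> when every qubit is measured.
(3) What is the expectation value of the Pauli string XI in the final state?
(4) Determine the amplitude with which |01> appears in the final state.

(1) The final state's coefficient on |11> equals (-1 + I)*exp(3*I*pi/4)/4.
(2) A full measurement returns |00> with probability 3/8.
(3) The observable XI averages to -sqrt(2)/2.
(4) The final state's coefficient on |01> equals -1/4 + I/4.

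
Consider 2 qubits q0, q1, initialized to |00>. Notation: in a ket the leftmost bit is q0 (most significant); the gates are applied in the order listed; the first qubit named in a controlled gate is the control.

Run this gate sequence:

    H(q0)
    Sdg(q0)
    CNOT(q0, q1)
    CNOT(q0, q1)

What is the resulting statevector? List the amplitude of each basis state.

The resulting statevector has amplitude sqrt(2)/2 on |00>, 0 on |01>, -sqrt(2)*I/2 on |10>, 0 on |11>.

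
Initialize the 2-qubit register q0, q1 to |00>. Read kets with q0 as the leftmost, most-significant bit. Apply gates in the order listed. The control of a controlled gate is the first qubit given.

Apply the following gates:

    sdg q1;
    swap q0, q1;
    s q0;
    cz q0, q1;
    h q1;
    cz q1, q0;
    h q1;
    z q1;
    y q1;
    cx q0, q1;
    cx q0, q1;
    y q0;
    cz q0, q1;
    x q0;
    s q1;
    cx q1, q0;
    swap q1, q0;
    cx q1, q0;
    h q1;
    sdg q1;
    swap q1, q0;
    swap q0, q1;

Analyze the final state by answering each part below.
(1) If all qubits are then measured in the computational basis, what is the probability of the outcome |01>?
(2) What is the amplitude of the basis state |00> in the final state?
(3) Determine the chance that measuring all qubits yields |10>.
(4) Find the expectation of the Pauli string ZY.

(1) The probability of measuring |01> is 1/2.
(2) The amplitude on |00> is sqrt(2)*I/2.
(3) A full measurement returns |10> with probability 0.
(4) The expectation value of ZY is 1.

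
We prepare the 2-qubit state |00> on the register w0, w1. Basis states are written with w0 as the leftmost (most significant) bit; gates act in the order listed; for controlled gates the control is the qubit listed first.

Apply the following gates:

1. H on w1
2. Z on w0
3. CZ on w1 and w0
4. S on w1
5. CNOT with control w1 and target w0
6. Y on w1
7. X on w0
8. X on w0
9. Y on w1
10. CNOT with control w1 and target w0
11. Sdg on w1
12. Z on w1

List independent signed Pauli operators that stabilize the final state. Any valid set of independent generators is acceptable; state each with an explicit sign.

The final state is stabilized by the group generated by -IX, +ZI; other independent generating sets are equally valid. Key observation: gates 5-10 undo each other exactly, leaving only the rest of the circuit to track.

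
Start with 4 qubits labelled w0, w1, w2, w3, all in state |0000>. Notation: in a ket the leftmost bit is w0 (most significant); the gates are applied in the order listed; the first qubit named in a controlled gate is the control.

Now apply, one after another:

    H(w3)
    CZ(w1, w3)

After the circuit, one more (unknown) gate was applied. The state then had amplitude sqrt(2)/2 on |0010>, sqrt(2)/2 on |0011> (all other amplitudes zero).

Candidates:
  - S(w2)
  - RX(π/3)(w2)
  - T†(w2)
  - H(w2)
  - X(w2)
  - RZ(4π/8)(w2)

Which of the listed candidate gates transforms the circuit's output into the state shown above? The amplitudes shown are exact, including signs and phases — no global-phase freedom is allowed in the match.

The unique candidate consistent with the amplitudes is X(w2).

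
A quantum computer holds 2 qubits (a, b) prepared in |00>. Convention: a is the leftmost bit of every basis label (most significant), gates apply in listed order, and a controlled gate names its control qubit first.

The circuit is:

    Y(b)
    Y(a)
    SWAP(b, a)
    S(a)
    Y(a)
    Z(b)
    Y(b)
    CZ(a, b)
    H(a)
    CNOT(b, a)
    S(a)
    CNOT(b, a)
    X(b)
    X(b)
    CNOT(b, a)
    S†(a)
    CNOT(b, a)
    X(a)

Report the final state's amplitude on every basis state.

After the circuit, the state carries amplitude -sqrt(2)*I/2 on |00>, 0 on |01>, -sqrt(2)*I/2 on |10>, 0 on |11>. Key observation: the block from step 10 through step 17 cancels to the identity and can be dropped.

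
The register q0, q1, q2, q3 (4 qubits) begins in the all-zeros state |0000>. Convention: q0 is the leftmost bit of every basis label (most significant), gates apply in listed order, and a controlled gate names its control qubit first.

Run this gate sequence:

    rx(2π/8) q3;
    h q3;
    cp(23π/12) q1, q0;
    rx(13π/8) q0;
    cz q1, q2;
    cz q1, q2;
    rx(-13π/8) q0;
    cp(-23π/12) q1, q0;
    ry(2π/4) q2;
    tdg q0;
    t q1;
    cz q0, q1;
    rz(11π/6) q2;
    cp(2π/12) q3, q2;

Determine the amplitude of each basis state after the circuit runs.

The resulting statevector has amplitude sqrt(sqrt(2)/4 + 1/2)*exp(-11*I*pi/12)*cos(3*pi/16)**2/2 + sqrt(sqrt(2)/4 + 1/2)*exp(-11*I*pi/12)*sin(3*pi/16)**2/2 - I*sqrt(1/2 - sqrt(2)/4)*exp(-11*I*pi/12)*sin(3*pi/16)**2/2 - I*sqrt(1/2 - sqrt(2)/4)*exp(-11*I*pi/12)*cos(3*pi/16)**2/2 on |0000>, I*sqrt(1/2 - sqrt(2)/4)*exp(-11*I*pi/12)*cos(3*pi/16)**2/2 + sqrt(sqrt(2)/4 + 1/2)*exp(-11*I*pi/12)*cos(3*pi/16)**2/2 + I*sqrt(1/2 - sqrt(2)/4)*exp(-11*I*pi/12)*sin(3*pi/16)**2/2 + sqrt(sqrt(2)/4 + 1/2)*exp(-11*I*pi/12)*sin(3*pi/16)**2/2 on |0001>, sqrt(sqrt(2)/4 + 1/2)*exp(11*I*pi/12)*sin(3*pi/16)**2/2 - I*sqrt(1/2 - sqrt(2)/4)*exp(11*I*pi/12)*sin(3*pi/16)**2/2 + sqrt(sqrt(2)/4 + 1/2)*exp(11*I*pi/12)*cos(3*pi/16)**2/2 - I*sqrt(1/2 - sqrt(2)/4)*exp(11*I*pi/12)*cos(3*pi/16)**2/2 on |0010>, I*sqrt(1/2 - sqrt(2)/4)*exp(-11*I*pi/12)*cos(3*pi/16)**2/2 + sqrt(sqrt(2)/4 + 1/2)*exp(-11*I*pi/12)*cos(3*pi/16)**2/2 + I*sqrt(1/2 - sqrt(2)/4)*exp(-11*I*pi/12)*sin(3*pi/16)**2/2 + sqrt(sqrt(2)/4 + 1/2)*exp(-11*I*pi/12)*sin(3*pi/16)**2/2 on |0011>, and 0 on every other basis state. Key observation: steps 3-8 multiply out to the identity, so the circuit reduces to the remaining gates.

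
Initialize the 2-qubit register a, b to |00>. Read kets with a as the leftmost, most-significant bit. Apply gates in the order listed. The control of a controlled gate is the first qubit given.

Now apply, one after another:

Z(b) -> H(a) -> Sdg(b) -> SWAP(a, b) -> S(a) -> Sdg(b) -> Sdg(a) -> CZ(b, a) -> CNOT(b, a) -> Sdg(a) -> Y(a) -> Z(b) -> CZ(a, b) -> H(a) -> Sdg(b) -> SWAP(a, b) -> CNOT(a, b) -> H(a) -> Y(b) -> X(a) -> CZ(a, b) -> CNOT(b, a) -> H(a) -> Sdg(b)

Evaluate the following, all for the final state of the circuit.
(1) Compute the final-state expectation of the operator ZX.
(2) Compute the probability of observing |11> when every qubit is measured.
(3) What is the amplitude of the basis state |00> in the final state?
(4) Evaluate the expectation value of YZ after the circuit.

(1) The expectation value of ZX is -1.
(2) Outcome |11> occurs with probability 1/4.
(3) |00> carries amplitude -1/2 in the final state.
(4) In the final state, YZ has expectation 1.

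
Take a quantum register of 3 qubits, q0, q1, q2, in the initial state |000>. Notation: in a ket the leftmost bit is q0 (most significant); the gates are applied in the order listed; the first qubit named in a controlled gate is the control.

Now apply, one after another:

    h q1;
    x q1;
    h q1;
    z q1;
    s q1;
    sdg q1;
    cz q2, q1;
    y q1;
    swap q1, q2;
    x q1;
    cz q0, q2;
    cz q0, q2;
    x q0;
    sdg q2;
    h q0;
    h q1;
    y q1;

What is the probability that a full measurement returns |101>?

Outcome |101> occurs with probability 1/4.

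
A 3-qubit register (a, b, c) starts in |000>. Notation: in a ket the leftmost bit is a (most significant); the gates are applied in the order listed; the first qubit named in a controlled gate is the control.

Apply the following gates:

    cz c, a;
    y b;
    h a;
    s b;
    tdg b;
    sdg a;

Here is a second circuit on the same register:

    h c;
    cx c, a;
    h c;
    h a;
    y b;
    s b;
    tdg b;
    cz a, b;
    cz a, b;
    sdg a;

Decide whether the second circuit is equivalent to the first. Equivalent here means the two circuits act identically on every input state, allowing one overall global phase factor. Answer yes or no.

No, they are not equivalent — no single phase factor reconciles the two unitaries.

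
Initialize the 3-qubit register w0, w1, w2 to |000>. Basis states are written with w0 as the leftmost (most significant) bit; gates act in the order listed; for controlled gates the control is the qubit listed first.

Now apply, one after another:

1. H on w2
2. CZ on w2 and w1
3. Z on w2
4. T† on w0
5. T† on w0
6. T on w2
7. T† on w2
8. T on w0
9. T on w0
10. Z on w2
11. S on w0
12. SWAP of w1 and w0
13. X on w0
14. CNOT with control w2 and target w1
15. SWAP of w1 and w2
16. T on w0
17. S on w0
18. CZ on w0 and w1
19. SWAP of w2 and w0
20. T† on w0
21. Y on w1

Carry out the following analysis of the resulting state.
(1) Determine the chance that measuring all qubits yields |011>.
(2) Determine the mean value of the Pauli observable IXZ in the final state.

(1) A full measurement returns |011> with probability 1/2.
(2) The observable IXZ averages to 0.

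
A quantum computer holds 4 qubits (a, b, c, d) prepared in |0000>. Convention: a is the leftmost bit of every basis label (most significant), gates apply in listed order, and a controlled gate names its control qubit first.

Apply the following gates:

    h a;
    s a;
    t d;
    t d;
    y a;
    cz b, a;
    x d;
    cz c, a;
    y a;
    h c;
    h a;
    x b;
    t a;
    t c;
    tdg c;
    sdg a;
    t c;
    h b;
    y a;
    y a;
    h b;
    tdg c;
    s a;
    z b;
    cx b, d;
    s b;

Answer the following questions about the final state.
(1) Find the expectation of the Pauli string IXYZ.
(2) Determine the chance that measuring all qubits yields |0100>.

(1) In the final state, IXYZ has expectation 0.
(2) Outcome |0100> occurs with probability 1/4.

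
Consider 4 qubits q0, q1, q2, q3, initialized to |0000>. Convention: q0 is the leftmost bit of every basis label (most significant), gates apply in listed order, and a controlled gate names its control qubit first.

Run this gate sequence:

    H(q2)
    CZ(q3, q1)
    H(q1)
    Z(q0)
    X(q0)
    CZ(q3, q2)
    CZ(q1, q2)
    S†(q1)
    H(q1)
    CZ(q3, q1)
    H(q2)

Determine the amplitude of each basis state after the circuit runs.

After the circuit, the state carries amplitude 1/2 on |1000>, -I/2 on |1010>, 1/2 on |1100>, I/2 on |1110>, and 0 on every other basis state.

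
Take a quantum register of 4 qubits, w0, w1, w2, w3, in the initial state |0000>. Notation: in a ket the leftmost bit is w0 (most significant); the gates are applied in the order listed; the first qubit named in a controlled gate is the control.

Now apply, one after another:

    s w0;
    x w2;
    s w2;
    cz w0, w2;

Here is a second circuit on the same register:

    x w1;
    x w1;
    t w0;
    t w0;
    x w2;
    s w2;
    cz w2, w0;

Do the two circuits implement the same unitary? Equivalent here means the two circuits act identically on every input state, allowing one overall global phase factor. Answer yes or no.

Yes: on every input state the two circuits agree up to one overall phase factor.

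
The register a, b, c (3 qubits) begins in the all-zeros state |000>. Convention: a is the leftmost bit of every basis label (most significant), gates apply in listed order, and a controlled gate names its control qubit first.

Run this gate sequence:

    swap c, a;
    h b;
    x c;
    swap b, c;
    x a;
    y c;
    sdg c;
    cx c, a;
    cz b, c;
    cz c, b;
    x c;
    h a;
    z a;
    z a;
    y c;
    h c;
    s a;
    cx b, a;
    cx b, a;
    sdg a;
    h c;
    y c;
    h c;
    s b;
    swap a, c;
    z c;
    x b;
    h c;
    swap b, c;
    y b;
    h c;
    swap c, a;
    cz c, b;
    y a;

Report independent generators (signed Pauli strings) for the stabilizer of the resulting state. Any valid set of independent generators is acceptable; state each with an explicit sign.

The final state is stabilized by the group generated by -XII, +IYI, +IIX; other independent generating sets are equally valid. Key observation: gates 15-22 undo each other exactly, leaving only the rest of the circuit to track.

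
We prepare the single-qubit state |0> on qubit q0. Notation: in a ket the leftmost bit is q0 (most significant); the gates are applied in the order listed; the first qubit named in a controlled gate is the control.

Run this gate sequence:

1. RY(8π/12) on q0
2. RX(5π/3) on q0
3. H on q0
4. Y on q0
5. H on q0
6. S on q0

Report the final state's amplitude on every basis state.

The final amplitudes are 1/4 - 3*I/4 on |0>, sqrt(3)*(-1 - I)/4 on |1>.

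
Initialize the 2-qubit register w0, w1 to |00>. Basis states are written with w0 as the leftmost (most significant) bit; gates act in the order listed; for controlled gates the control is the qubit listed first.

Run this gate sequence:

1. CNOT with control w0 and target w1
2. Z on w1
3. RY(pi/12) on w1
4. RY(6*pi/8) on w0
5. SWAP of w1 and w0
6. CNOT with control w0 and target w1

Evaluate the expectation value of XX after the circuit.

The observable XX averages to -sqrt(2)/4 + sqrt(6)/4.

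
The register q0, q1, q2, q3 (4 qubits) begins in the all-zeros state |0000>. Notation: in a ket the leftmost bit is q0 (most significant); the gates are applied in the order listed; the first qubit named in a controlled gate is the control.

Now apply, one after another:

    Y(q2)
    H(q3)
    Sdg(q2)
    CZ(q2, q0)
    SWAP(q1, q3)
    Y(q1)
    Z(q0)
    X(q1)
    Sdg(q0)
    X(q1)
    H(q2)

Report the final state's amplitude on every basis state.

The resulting statevector has amplitude -I/2 on |0000>, I/2 on |0010>, I/2 on |0100>, -I/2 on |0110>, and 0 on every other basis state.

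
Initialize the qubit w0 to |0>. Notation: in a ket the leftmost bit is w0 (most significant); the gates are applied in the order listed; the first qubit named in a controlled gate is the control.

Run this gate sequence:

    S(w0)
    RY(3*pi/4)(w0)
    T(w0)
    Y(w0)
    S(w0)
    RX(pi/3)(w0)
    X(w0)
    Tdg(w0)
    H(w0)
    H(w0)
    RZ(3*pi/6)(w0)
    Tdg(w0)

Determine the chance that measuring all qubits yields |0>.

The probability of measuring |0> is -sqrt(2)/8 + sqrt(3)/8 + 1/2.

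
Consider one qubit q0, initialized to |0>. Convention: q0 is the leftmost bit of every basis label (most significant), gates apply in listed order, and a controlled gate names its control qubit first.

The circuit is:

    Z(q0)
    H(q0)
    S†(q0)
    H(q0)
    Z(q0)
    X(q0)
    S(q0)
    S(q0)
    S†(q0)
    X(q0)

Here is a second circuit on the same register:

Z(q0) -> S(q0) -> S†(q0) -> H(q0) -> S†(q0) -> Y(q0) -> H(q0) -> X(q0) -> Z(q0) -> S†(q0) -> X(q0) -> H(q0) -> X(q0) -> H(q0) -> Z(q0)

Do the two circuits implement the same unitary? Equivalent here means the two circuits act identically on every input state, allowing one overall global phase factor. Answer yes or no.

No, they are not equivalent — no single phase factor reconciles the two unitaries.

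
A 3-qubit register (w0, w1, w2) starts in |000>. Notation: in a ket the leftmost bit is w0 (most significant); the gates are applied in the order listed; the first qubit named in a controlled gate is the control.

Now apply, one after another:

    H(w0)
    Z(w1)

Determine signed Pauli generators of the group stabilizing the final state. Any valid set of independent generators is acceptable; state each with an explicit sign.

The final state is stabilized by the group generated by +XII, +IZI, +IIZ; other independent generating sets are equally valid.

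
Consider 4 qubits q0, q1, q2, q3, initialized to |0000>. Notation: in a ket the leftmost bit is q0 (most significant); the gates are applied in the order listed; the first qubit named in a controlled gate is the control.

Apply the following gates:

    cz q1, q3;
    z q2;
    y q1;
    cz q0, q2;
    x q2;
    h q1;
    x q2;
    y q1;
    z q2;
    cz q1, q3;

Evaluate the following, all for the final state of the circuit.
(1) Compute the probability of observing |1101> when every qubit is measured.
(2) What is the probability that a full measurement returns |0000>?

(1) A full measurement returns |1101> with probability 0.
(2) A full measurement returns |0000> with probability 1/2.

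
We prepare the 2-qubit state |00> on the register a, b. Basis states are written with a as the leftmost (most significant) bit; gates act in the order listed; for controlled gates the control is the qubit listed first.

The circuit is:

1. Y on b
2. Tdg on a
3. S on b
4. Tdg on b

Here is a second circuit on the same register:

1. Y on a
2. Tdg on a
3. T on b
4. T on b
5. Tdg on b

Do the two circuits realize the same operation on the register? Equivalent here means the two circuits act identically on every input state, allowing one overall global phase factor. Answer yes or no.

No: there is an input state on which the two circuits produce genuinely different outputs (not merely differing by a phase).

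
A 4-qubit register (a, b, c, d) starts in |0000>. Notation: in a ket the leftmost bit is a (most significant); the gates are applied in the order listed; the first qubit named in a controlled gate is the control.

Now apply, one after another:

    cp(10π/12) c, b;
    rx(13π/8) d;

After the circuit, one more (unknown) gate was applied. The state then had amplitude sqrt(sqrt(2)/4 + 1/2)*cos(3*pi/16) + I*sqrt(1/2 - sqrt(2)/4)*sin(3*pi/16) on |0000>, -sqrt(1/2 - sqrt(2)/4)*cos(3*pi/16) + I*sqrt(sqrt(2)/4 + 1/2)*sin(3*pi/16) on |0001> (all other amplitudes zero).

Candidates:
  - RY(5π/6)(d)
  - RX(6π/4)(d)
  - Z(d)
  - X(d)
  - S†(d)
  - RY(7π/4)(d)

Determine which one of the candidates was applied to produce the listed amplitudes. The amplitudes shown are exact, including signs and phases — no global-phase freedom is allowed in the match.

The applied gate was RY(7π/4)(d).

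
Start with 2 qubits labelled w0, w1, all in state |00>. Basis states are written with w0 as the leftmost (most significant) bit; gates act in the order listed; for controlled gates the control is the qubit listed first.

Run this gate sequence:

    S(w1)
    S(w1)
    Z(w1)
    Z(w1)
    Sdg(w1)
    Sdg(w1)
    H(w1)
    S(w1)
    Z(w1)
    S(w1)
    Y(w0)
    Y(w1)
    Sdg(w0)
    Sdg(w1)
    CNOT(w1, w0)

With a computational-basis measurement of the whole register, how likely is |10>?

Outcome |10> occurs with probability 1/2. Key observation: steps 1-6 multiply out to the identity, so the circuit reduces to the remaining gates.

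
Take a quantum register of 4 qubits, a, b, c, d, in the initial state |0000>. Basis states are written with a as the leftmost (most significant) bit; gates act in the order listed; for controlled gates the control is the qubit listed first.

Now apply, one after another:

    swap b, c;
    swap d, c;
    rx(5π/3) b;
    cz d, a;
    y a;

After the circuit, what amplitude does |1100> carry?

The final state's coefficient on |1100> equals 1/2.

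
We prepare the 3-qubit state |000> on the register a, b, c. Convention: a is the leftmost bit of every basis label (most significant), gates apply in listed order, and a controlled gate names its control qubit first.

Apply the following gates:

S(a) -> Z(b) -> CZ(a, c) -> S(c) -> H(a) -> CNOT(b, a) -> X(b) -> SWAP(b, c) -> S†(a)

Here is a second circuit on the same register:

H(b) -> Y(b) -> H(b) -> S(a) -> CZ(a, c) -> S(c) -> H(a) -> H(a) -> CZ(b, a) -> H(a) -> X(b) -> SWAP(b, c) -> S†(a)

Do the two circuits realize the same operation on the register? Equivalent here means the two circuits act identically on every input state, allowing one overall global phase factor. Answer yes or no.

No, they are not equivalent — no single phase factor reconciles the two unitaries.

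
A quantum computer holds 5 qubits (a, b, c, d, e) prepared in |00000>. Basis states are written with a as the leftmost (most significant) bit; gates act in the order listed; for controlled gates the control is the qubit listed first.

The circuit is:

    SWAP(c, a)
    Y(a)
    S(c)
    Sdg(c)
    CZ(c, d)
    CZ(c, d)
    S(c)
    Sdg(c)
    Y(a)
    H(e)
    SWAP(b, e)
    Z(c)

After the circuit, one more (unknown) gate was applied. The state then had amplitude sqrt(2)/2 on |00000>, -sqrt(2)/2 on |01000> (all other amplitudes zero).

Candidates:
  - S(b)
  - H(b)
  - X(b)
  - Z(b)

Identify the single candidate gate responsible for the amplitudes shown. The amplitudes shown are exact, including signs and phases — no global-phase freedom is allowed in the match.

It was Z(b) that produced the state shown. Key observation: steps 2-9 multiply out to the identity, so the circuit reduces to the remaining gates.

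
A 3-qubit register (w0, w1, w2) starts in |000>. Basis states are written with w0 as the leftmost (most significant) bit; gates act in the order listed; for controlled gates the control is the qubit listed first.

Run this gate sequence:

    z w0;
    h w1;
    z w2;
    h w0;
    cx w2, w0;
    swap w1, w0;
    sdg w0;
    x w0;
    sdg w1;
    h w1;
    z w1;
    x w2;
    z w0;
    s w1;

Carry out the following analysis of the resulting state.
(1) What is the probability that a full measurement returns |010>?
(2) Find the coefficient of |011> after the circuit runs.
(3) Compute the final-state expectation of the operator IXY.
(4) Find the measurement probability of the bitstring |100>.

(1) The probability of measuring |010> is 0.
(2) The amplitude on |011> is sqrt(2)*(-1 - I)/4.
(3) In the final state, IXY has expectation 0.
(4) The probability of measuring |100> is 0.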